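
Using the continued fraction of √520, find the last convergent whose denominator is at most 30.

114/5

√520 = [22; 1, 4, 11, 4, 1, 44, …] (period length 6).
Convergents:
  p_0/q_0 = 22/1
  p_1/q_1 = 23/1
  p_2/q_2 = 114/5
  p_3/q_3 = 1277/56
q_2 = 5 ≤ 30 < 56 = q_3, so the answer is 114/5.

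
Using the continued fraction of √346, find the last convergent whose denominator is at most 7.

93/5

√346 = [18; 1, 1, 1, 1, 36, …] (period length 5).
Convergents:
  p_0/q_0 = 18/1
  p_1/q_1 = 19/1
  p_2/q_2 = 37/2
  p_3/q_3 = 56/3
  p_4/q_4 = 93/5
  p_5/q_5 = 3404/183
q_4 = 5 ≤ 7 < 183 = q_5, so the answer is 93/5.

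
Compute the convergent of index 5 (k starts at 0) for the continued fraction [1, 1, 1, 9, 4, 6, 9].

743/487

Using pₖ = aₖpₖ₋₁ + pₖ₋₂, qₖ = aₖqₖ₋₁ + qₖ₋₂ (with p₋₁=1, p₋₂=0, q₋₁=0, q₋₂=1):
  k=0: a=1, p=1, q=1
  k=1: a=1, p=2, q=1
  k=2: a=1, p=3, q=2
  k=3: a=9, p=29, q=19
  k=4: a=4, p=119, q=78
  k=5: a=6, p=743, q=487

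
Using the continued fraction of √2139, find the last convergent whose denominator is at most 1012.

√2139 = [46; 4, 92, …] (period length 2).
Convergents:
  p_0/q_0 = 46/1
  p_1/q_1 = 185/4
  p_2/q_2 = 17066/369
  p_3/q_3 = 68449/1480
q_2 = 369 ≤ 1012 < 1480 = q_3, so the answer is 17066/369.

17066/369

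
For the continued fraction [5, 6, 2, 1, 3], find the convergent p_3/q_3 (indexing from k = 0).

98/19

Using pₖ = aₖpₖ₋₁ + pₖ₋₂, qₖ = aₖqₖ₋₁ + qₖ₋₂ (with p₋₁=1, p₋₂=0, q₋₁=0, q₋₂=1):
  k=0: a=5, p=5, q=1
  k=1: a=6, p=31, q=6
  k=2: a=2, p=67, q=13
  k=3: a=1, p=98, q=19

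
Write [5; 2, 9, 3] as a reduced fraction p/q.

Using pₖ = aₖpₖ₋₁ + pₖ₋₂ and qₖ = aₖqₖ₋₁ + qₖ₋₂:
  k=0: a=5, p=5, q=1
  k=1: a=2, p=11, q=2
  k=2: a=9, p=104, q=19
  k=3: a=3, p=323, q=59

323/59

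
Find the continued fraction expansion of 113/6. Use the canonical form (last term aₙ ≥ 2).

113 = 18·6 + 5
6 = 1·5 + 1
5 = 5·1 + 0  (stop)
So 113/6 = [18; 1, 5].

[18; 1, 5]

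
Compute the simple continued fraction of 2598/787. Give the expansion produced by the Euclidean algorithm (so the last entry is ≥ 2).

[3; 3, 3, 8, 2, 4]

2598 = 3·787 + 237
787 = 3·237 + 76
237 = 3·76 + 9
76 = 8·9 + 4
9 = 2·4 + 1
4 = 4·1 + 0  (stop)
So 2598/787 = [3; 3, 3, 8, 2, 4].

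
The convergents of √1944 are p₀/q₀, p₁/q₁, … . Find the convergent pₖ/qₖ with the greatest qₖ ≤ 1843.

√1944 = [44; 11, 88, …] (period length 2).
Convergents:
  p_0/q_0 = 44/1
  p_1/q_1 = 485/11
  p_2/q_2 = 42724/969
  p_3/q_3 = 470449/10670
q_2 = 969 ≤ 1843 < 10670 = q_3, so the answer is 42724/969.

42724/969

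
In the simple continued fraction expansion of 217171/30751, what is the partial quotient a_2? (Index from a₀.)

217171 = 7·30751 + 1914   →  a_0 = 7
30751 = 16·1914 + 127   →  a_1 = 16
1914 = 15·127 + 9   →  a_2 = 15

15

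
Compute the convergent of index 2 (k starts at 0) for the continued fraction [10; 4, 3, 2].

133/13

Using pₖ = aₖpₖ₋₁ + pₖ₋₂, qₖ = aₖqₖ₋₁ + qₖ₋₂ (with p₋₁=1, p₋₂=0, q₋₁=0, q₋₂=1):
  k=0: a=10, p=10, q=1
  k=1: a=4, p=41, q=4
  k=2: a=3, p=133, q=13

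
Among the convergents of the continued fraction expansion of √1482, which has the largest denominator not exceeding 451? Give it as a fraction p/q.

11857/308

√1482 = [38; 2, 76, …] (period length 2).
Convergents:
  p_0/q_0 = 38/1
  p_1/q_1 = 77/2
  p_2/q_2 = 5890/153
  p_3/q_3 = 11857/308
  p_4/q_4 = 907022/23561
q_3 = 308 ≤ 451 < 23561 = q_4, so the answer is 11857/308.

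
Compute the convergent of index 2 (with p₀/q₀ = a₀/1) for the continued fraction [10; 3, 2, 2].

72/7

Using pₖ = aₖpₖ₋₁ + pₖ₋₂, qₖ = aₖqₖ₋₁ + qₖ₋₂ (with p₋₁=1, p₋₂=0, q₋₁=0, q₋₂=1):
  k=0: a=10, p=10, q=1
  k=1: a=3, p=31, q=3
  k=2: a=2, p=72, q=7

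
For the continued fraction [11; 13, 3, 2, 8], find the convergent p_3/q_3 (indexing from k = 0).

Using pₖ = aₖpₖ₋₁ + pₖ₋₂, qₖ = aₖqₖ₋₁ + qₖ₋₂ (with p₋₁=1, p₋₂=0, q₋₁=0, q₋₂=1):
  k=0: a=11, p=11, q=1
  k=1: a=13, p=144, q=13
  k=2: a=3, p=443, q=40
  k=3: a=2, p=1030, q=93

1030/93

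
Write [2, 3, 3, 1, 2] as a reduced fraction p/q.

83/36

Fold from the inside: start with 2/1.
  1 + 1/2 = 3/2
  3 + 2/3 = 11/3
  3 + 3/11 = 36/11
  2 + 11/36 = 83/36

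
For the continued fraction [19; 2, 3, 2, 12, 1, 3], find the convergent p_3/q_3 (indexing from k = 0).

311/16

Using pₖ = aₖpₖ₋₁ + pₖ₋₂, qₖ = aₖqₖ₋₁ + qₖ₋₂ (with p₋₁=1, p₋₂=0, q₋₁=0, q₋₂=1):
  k=0: a=19, p=19, q=1
  k=1: a=2, p=39, q=2
  k=2: a=3, p=136, q=7
  k=3: a=2, p=311, q=16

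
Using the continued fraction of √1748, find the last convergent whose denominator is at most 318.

4599/110

√1748 = [41; 1, 4, 4, 4, 1, 82, …] (period length 6).
Convergents:
  p_0/q_0 = 41/1
  p_1/q_1 = 42/1
  p_2/q_2 = 209/5
  p_3/q_3 = 878/21
  p_4/q_4 = 3721/89
  p_5/q_5 = 4599/110
  p_6/q_6 = 380839/9109
q_5 = 110 ≤ 318 < 9109 = q_6, so the answer is 4599/110.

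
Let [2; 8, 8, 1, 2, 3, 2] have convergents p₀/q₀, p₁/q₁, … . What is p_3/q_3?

Using pₖ = aₖpₖ₋₁ + pₖ₋₂, qₖ = aₖqₖ₋₁ + qₖ₋₂ (with p₋₁=1, p₋₂=0, q₋₁=0, q₋₂=1):
  k=0: a=2, p=2, q=1
  k=1: a=8, p=17, q=8
  k=2: a=8, p=138, q=65
  k=3: a=1, p=155, q=73

155/73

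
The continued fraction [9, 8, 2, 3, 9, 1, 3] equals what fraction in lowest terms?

Fold from the inside: start with 3/1.
  1 + 1/3 = 4/3
  9 + 3/4 = 39/4
  3 + 4/39 = 121/39
  2 + 39/121 = 281/121
  8 + 121/281 = 2369/281
  9 + 281/2369 = 21602/2369

21602/2369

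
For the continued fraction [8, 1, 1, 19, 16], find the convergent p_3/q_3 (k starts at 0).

332/39

Using pₖ = aₖpₖ₋₁ + pₖ₋₂, qₖ = aₖqₖ₋₁ + qₖ₋₂ (with p₋₁=1, p₋₂=0, q₋₁=0, q₋₂=1):
  k=0: a=8, p=8, q=1
  k=1: a=1, p=9, q=1
  k=2: a=1, p=17, q=2
  k=3: a=19, p=332, q=39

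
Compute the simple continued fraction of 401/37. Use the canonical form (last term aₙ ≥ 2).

[10; 1, 5, 6]

401 = 10*37 + 31
37 = 1*31 + 6
31 = 5*6 + 1
6 = 6*1 + 0  (stop)
So 401/37 = [10; 1, 5, 6].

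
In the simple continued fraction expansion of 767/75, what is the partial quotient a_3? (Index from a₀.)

767 = 10·75 + 17   →  a_0 = 10
75 = 4·17 + 7   →  a_1 = 4
17 = 2·7 + 3   →  a_2 = 2
7 = 2·3 + 1   →  a_3 = 2

2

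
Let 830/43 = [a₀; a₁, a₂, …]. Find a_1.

830 = 19·43 + 13   →  a_0 = 19
43 = 3·13 + 4   →  a_1 = 3

3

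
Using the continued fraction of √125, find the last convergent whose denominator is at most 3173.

15127/1353

√125 = [11; 5, 1, 1, 5, 22, …] (period length 5).
Convergents:
  p_0/q_0 = 11/1
  p_1/q_1 = 56/5
  p_2/q_2 = 67/6
  p_3/q_3 = 123/11
  p_4/q_4 = 682/61
  p_5/q_5 = 15127/1353
  p_6/q_6 = 76317/6826
q_5 = 1353 ≤ 3173 < 6826 = q_6, so the answer is 15127/1353.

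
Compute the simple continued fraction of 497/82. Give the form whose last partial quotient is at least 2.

[6; 16, 2, 2]

497 = 6·82 + 5
82 = 16·5 + 2
5 = 2·2 + 1
2 = 2·1 + 0  (stop)
So 497/82 = [6; 16, 2, 2].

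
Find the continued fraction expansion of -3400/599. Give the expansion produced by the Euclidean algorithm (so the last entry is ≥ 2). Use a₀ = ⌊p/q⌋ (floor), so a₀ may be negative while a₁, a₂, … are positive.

[-6; 3, 11, 2, 2, 3]

-3400 = -6×599 + 194
599 = 3×194 + 17
194 = 11×17 + 7
17 = 2×7 + 3
7 = 2×3 + 1
3 = 3×1 + 0  (stop)
So -3400/599 = [-6; 3, 11, 2, 2, 3].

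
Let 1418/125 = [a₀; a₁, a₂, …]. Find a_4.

1

1418 = 11·125 + 43   →  a_0 = 11
125 = 2·43 + 39   →  a_1 = 2
43 = 1·39 + 4   →  a_2 = 1
39 = 9·4 + 3   →  a_3 = 9
4 = 1·3 + 1   →  a_4 = 1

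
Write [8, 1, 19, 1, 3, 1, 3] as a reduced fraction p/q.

3536/395

Using pₖ = aₖpₖ₋₁ + pₖ₋₂ and qₖ = aₖqₖ₋₁ + qₖ₋₂:
  k=0: a=8, p=8, q=1
  k=1: a=1, p=9, q=1
  k=2: a=19, p=179, q=20
  k=3: a=1, p=188, q=21
  k=4: a=3, p=743, q=83
  k=5: a=1, p=931, q=104
  k=6: a=3, p=3536, q=395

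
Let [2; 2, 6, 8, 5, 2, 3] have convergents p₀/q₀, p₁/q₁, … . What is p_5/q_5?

2935/1192

Using pₖ = aₖpₖ₋₁ + pₖ₋₂, qₖ = aₖqₖ₋₁ + qₖ₋₂ (with p₋₁=1, p₋₂=0, q₋₁=0, q₋₂=1):
  k=0: a=2, p=2, q=1
  k=1: a=2, p=5, q=2
  k=2: a=6, p=32, q=13
  k=3: a=8, p=261, q=106
  k=4: a=5, p=1337, q=543
  k=5: a=2, p=2935, q=1192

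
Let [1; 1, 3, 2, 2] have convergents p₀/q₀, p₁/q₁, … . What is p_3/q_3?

16/9

Using pₖ = aₖpₖ₋₁ + pₖ₋₂, qₖ = aₖqₖ₋₁ + qₖ₋₂ (with p₋₁=1, p₋₂=0, q₋₁=0, q₋₂=1):
  k=0: a=1, p=1, q=1
  k=1: a=1, p=2, q=1
  k=2: a=3, p=7, q=4
  k=3: a=2, p=16, q=9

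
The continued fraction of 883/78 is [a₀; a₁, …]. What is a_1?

3

883 = 11·78 + 25   →  a_0 = 11
78 = 3·25 + 3   →  a_1 = 3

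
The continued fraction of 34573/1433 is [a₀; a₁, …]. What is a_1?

34573 = 24·1433 + 181   →  a_0 = 24
1433 = 7·181 + 166   →  a_1 = 7

7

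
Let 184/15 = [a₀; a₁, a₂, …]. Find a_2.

1

184 = 12·15 + 4   →  a_0 = 12
15 = 3·4 + 3   →  a_1 = 3
4 = 1·3 + 1   →  a_2 = 1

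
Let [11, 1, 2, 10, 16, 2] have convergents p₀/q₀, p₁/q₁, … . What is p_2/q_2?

35/3

Using pₖ = aₖpₖ₋₁ + pₖ₋₂, qₖ = aₖqₖ₋₁ + qₖ₋₂ (with p₋₁=1, p₋₂=0, q₋₁=0, q₋₂=1):
  k=0: a=11, p=11, q=1
  k=1: a=1, p=12, q=1
  k=2: a=2, p=35, q=3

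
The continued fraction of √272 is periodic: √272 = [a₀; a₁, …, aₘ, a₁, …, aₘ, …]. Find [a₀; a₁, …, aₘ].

a₀ = ⌊√272⌋ = 16.
With m₀=0, d₀=1 and mₖ₊₁ = dₖaₖ − mₖ, dₖ₊₁ = (n − mₖ₊₁²)/dₖ, aₖ₊₁ = ⌊(a₀+mₖ₊₁)/dₖ₊₁⌋:
  k=1: m=16, d=16, a=2
  k=2: m=16, d=1, a=32
d=1 and a=2a₀=32 at k=2, so the next step gives (m, d) = (16, 16) again — its k=1 value — and the period has length 2.

[16; 2, 32]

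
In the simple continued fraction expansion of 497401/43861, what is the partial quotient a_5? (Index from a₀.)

497401 = 11·43861 + 14930   →  a_0 = 11
43861 = 2·14930 + 14001   →  a_1 = 2
14930 = 1·14001 + 929   →  a_2 = 1
14001 = 15·929 + 66   →  a_3 = 15
929 = 14·66 + 5   →  a_4 = 14
66 = 13·5 + 1   →  a_5 = 13

13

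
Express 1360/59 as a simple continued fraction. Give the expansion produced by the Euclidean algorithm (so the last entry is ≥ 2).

1360 = 23·59 + 3
59 = 19·3 + 2
3 = 1·2 + 1
2 = 2·1 + 0  (stop)
So 1360/59 = [23; 19, 1, 2].

[23; 19, 1, 2]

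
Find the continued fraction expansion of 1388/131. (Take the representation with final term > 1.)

1388 = 10·131 + 78
131 = 1·78 + 53
78 = 1·53 + 25
53 = 2·25 + 3
25 = 8·3 + 1
3 = 3·1 + 0  (stop)
So 1388/131 = [10; 1, 1, 2, 8, 3].

[10; 1, 1, 2, 8, 3]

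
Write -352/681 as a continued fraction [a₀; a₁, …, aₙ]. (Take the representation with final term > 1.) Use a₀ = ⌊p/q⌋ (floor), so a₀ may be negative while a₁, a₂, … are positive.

[-1; 2, 14, 3, 3, 2]

-352 = -1*681 + 329
681 = 2*329 + 23
329 = 14*23 + 7
23 = 3*7 + 2
7 = 3*2 + 1
2 = 2*1 + 0  (stop)
So -352/681 = [-1; 2, 14, 3, 3, 2].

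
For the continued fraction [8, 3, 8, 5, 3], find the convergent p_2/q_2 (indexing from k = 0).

Using pₖ = aₖpₖ₋₁ + pₖ₋₂, qₖ = aₖqₖ₋₁ + qₖ₋₂ (with p₋₁=1, p₋₂=0, q₋₁=0, q₋₂=1):
  k=0: a=8, p=8, q=1
  k=1: a=3, p=25, q=3
  k=2: a=8, p=208, q=25

208/25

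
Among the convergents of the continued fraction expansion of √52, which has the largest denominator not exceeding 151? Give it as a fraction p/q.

649/90

√52 = [7; 4, 1, 2, 1, 4, 14, …] (period length 6).
Convergents:
  p_0/q_0 = 7/1
  p_1/q_1 = 29/4
  p_2/q_2 = 36/5
  p_3/q_3 = 101/14
  p_4/q_4 = 137/19
  p_5/q_5 = 649/90
  p_6/q_6 = 9223/1279
q_5 = 90 ≤ 151 < 1279 = q_6, so the answer is 649/90.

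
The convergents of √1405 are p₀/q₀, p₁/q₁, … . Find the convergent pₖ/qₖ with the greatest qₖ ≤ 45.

1087/29

√1405 = [37; 2, 14, 2, 74, …] (period length 4).
Convergents:
  p_0/q_0 = 37/1
  p_1/q_1 = 75/2
  p_2/q_2 = 1087/29
  p_3/q_3 = 2249/60
q_2 = 29 ≤ 45 < 60 = q_3, so the answer is 1087/29.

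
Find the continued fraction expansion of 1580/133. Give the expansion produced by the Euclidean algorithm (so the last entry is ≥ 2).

[11; 1, 7, 3, 5]

1580 = 11·133 + 117
133 = 1·117 + 16
117 = 7·16 + 5
16 = 3·5 + 1
5 = 5·1 + 0  (stop)
So 1580/133 = [11; 1, 7, 3, 5].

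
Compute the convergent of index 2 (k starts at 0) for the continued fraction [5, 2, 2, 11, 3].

Using pₖ = aₖpₖ₋₁ + pₖ₋₂, qₖ = aₖqₖ₋₁ + qₖ₋₂ (with p₋₁=1, p₋₂=0, q₋₁=0, q₋₂=1):
  k=0: a=5, p=5, q=1
  k=1: a=2, p=11, q=2
  k=2: a=2, p=27, q=5

27/5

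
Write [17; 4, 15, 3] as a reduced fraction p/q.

Fold from the inside: start with 3/1.
  15 + 1/3 = 46/3
  4 + 3/46 = 187/46
  17 + 46/187 = 3225/187

3225/187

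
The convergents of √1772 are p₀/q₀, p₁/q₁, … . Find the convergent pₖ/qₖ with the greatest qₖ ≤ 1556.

37170/883

√1772 = [42; 10, 1, 1, 20, 1, 1, 10, 84, …] (period length 8).
Convergents:
  p_0/q_0 = 42/1
  p_1/q_1 = 421/10
  p_2/q_2 = 463/11
  p_3/q_3 = 884/21
  p_4/q_4 = 18143/431
  p_5/q_5 = 19027/452
  p_6/q_6 = 37170/883
  p_7/q_7 = 390727/9282
q_6 = 883 ≤ 1556 < 9282 = q_7, so the answer is 37170/883.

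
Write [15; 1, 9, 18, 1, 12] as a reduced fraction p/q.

Using pₖ = aₖpₖ₋₁ + pₖ₋₂ and qₖ = aₖqₖ₋₁ + qₖ₋₂:
  k=0: a=15, p=15, q=1
  k=1: a=1, p=16, q=1
  k=2: a=9, p=159, q=10
  k=3: a=18, p=2878, q=181
  k=4: a=1, p=3037, q=191
  k=5: a=12, p=39322, q=2473

39322/2473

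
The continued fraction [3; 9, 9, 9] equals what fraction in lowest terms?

Using pₖ = aₖpₖ₋₁ + pₖ₋₂ and qₖ = aₖqₖ₋₁ + qₖ₋₂:
  k=0: a=3, p=3, q=1
  k=1: a=9, p=28, q=9
  k=2: a=9, p=255, q=82
  k=3: a=9, p=2323, q=747

2323/747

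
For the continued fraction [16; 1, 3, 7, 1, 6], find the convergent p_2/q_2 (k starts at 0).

Using pₖ = aₖpₖ₋₁ + pₖ₋₂, qₖ = aₖqₖ₋₁ + qₖ₋₂ (with p₋₁=1, p₋₂=0, q₋₁=0, q₋₂=1):
  k=0: a=16, p=16, q=1
  k=1: a=1, p=17, q=1
  k=2: a=3, p=67, q=4

67/4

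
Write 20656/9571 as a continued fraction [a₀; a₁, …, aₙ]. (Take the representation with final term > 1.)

20656 = 2·9571 + 1514
9571 = 6·1514 + 487
1514 = 3·487 + 53
487 = 9·53 + 10
53 = 5·10 + 3
10 = 3·3 + 1
3 = 3·1 + 0  (stop)
So 20656/9571 = [2; 6, 3, 9, 5, 3, 3].

[2; 6, 3, 9, 5, 3, 3]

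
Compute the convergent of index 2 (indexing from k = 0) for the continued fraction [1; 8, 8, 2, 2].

73/65

Using pₖ = aₖpₖ₋₁ + pₖ₋₂, qₖ = aₖqₖ₋₁ + qₖ₋₂ (with p₋₁=1, p₋₂=0, q₋₁=0, q₋₂=1):
  k=0: a=1, p=1, q=1
  k=1: a=8, p=9, q=8
  k=2: a=8, p=73, q=65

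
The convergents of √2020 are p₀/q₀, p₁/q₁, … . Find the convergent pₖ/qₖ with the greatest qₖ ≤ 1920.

√2020 = [44; 1, 16, 1, 88, …] (period length 4).
Convergents:
  p_0/q_0 = 44/1
  p_1/q_1 = 45/1
  p_2/q_2 = 764/17
  p_3/q_3 = 809/18
  p_4/q_4 = 71956/1601
  p_5/q_5 = 72765/1619
  p_6/q_6 = 1236196/27505
q_5 = 1619 ≤ 1920 < 27505 = q_6, so the answer is 72765/1619.

72765/1619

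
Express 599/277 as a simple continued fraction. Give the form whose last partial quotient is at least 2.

599 = 2·277 + 45
277 = 6·45 + 7
45 = 6·7 + 3
7 = 2·3 + 1
3 = 3·1 + 0  (stop)
So 599/277 = [2; 6, 6, 2, 3].

[2; 6, 6, 2, 3]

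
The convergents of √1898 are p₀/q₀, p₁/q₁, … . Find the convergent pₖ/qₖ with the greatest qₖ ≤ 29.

√1898 = [43; 1, 1, 3, 3, 1, 1, 86, …] (period length 7).
Convergents:
  p_0/q_0 = 43/1
  p_1/q_1 = 44/1
  p_2/q_2 = 87/2
  p_3/q_3 = 305/7
  p_4/q_4 = 1002/23
  p_5/q_5 = 1307/30
q_4 = 23 ≤ 29 < 30 = q_5, so the answer is 1002/23.

1002/23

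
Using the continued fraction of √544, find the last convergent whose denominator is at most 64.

√544 = [23; 3, 11, 3, 46, …] (period length 4).
Convergents:
  p_0/q_0 = 23/1
  p_1/q_1 = 70/3
  p_2/q_2 = 793/34
  p_3/q_3 = 2449/105
q_2 = 34 ≤ 64 < 105 = q_3, so the answer is 793/34.

793/34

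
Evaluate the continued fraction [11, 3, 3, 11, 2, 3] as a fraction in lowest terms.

9278/821

Fold from the inside: start with 3/1.
  2 + 1/3 = 7/3
  11 + 3/7 = 80/7
  3 + 7/80 = 247/80
  3 + 80/247 = 821/247
  11 + 247/821 = 9278/821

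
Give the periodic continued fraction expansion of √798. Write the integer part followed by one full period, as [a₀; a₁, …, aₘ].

a₀ = ⌊√798⌋ = 28.
With m₀=0, d₀=1 and mₖ₊₁ = dₖaₖ − mₖ, dₖ₊₁ = (n − mₖ₊₁²)/dₖ, aₖ₊₁ = ⌊(a₀+mₖ₊₁)/dₖ₊₁⌋:
  k=1: m=28, d=14, a=4
  k=2: m=28, d=1, a=56
d=1 and a=2a₀=56 at k=2, so the next step gives (m, d) = (28, 14) again — its k=1 value — and the period has length 2.

[28; 4, 56]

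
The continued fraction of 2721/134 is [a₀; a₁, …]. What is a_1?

2721 = 20·134 + 41   →  a_0 = 20
134 = 3·41 + 11   →  a_1 = 3

3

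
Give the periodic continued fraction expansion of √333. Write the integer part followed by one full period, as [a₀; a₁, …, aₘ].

[18; 4, 36]

a₀ = ⌊√333⌋ = 18.
With m₀=0, d₀=1 and mₖ₊₁ = dₖaₖ − mₖ, dₖ₊₁ = (n − mₖ₊₁²)/dₖ, aₖ₊₁ = ⌊(a₀+mₖ₊₁)/dₖ₊₁⌋:
  k=1: m=18, d=9, a=4
  k=2: m=18, d=1, a=36
d=1 and a=2a₀=36 at k=2, so the next step gives (m, d) = (18, 9) again — its k=1 value — and the period has length 2.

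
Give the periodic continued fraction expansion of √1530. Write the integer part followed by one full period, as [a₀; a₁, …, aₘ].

a₀ = ⌊√1530⌋ = 39.

[39; 8, 1, 2, 8, 2, 1, 8, 78]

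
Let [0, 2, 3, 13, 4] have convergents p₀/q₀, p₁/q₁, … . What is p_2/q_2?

Using pₖ = aₖpₖ₋₁ + pₖ₋₂, qₖ = aₖqₖ₋₁ + qₖ₋₂ (with p₋₁=1, p₋₂=0, q₋₁=0, q₋₂=1):
  k=0: a=0, p=0, q=1
  k=1: a=2, p=1, q=2
  k=2: a=3, p=3, q=7

3/7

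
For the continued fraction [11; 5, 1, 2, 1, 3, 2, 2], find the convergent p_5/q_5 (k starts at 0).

961/86

Using pₖ = aₖpₖ₋₁ + pₖ₋₂, qₖ = aₖqₖ₋₁ + qₖ₋₂ (with p₋₁=1, p₋₂=0, q₋₁=0, q₋₂=1):
  k=0: a=11, p=11, q=1
  k=1: a=5, p=56, q=5
  k=2: a=1, p=67, q=6
  k=3: a=2, p=190, q=17
  k=4: a=1, p=257, q=23
  k=5: a=3, p=961, q=86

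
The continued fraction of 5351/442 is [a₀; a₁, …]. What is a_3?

2

5351 = 12·442 + 47   →  a_0 = 12
442 = 9·47 + 19   →  a_1 = 9
47 = 2·19 + 9   →  a_2 = 2
19 = 2·9 + 1   →  a_3 = 2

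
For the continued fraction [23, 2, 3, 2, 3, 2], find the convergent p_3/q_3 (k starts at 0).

Using pₖ = aₖpₖ₋₁ + pₖ₋₂, qₖ = aₖqₖ₋₁ + qₖ₋₂ (with p₋₁=1, p₋₂=0, q₋₁=0, q₋₂=1):
  k=0: a=23, p=23, q=1
  k=1: a=2, p=47, q=2
  k=2: a=3, p=164, q=7
  k=3: a=2, p=375, q=16

375/16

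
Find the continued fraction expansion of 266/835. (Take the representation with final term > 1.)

266 = 0×835 + 266
835 = 3×266 + 37
266 = 7×37 + 7
37 = 5×7 + 2
7 = 3×2 + 1
2 = 2×1 + 0  (stop)
So 266/835 = [0; 3, 7, 5, 3, 2].

[0; 3, 7, 5, 3, 2]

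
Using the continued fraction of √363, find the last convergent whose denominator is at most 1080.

13775/723

√363 = [19; 19, 38, …] (period length 2).
Convergents:
  p_0/q_0 = 19/1
  p_1/q_1 = 362/19
  p_2/q_2 = 13775/723
  p_3/q_3 = 262087/13756
q_2 = 723 ≤ 1080 < 13756 = q_3, so the answer is 13775/723.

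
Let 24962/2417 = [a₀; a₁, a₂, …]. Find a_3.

3

24962 = 10·2417 + 792   →  a_0 = 10
2417 = 3·792 + 41   →  a_1 = 3
792 = 19·41 + 13   →  a_2 = 19
41 = 3·13 + 2   →  a_3 = 3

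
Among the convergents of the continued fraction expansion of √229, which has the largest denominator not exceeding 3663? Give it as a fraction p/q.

√229 = [15; 7, 1, 1, 7, 30, …] (period length 5).
Convergents:
  p_0/q_0 = 15/1
  p_1/q_1 = 106/7
  p_2/q_2 = 121/8
  p_3/q_3 = 227/15
  p_4/q_4 = 1710/113
  p_5/q_5 = 51527/3405
  p_6/q_6 = 362399/23948
q_5 = 3405 ≤ 3663 < 23948 = q_6, so the answer is 51527/3405.

51527/3405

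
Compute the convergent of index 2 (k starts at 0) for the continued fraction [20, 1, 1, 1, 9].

Using pₖ = aₖpₖ₋₁ + pₖ₋₂, qₖ = aₖqₖ₋₁ + qₖ₋₂ (with p₋₁=1, p₋₂=0, q₋₁=0, q₋₂=1):
  k=0: a=20, p=20, q=1
  k=1: a=1, p=21, q=1
  k=2: a=1, p=41, q=2

41/2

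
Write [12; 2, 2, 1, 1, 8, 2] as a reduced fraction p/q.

Using pₖ = aₖpₖ₋₁ + pₖ₋₂ and qₖ = aₖqₖ₋₁ + qₖ₋₂:
  k=0: a=12, p=12, q=1
  k=1: a=2, p=25, q=2
  k=2: a=2, p=62, q=5
  k=3: a=1, p=87, q=7
  k=4: a=1, p=149, q=12
  k=5: a=8, p=1279, q=103
  k=6: a=2, p=2707, q=218

2707/218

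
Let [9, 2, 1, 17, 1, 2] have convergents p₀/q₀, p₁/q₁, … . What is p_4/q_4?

Using pₖ = aₖpₖ₋₁ + pₖ₋₂, qₖ = aₖqₖ₋₁ + qₖ₋₂ (with p₋₁=1, p₋₂=0, q₋₁=0, q₋₂=1):
  k=0: a=9, p=9, q=1
  k=1: a=2, p=19, q=2
  k=2: a=1, p=28, q=3
  k=3: a=17, p=495, q=53
  k=4: a=1, p=523, q=56

523/56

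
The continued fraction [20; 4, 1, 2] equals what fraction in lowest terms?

Fold from the inside: start with 2/1.
  1 + 1/2 = 3/2
  4 + 2/3 = 14/3
  20 + 3/14 = 283/14

283/14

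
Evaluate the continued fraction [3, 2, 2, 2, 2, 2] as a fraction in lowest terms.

239/70

Using pₖ = aₖpₖ₋₁ + pₖ₋₂ and qₖ = aₖqₖ₋₁ + qₖ₋₂:
  k=0: a=3, p=3, q=1
  k=1: a=2, p=7, q=2
  k=2: a=2, p=17, q=5
  k=3: a=2, p=41, q=12
  k=4: a=2, p=99, q=29
  k=5: a=2, p=239, q=70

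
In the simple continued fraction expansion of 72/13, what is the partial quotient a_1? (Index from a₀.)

72 = 5·13 + 7   →  a_0 = 5
13 = 1·7 + 6   →  a_1 = 1

1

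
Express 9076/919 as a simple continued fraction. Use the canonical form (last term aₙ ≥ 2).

9076 = 9×919 + 805
919 = 1×805 + 114
805 = 7×114 + 7
114 = 16×7 + 2
7 = 3×2 + 1
2 = 2×1 + 0  (stop)
So 9076/919 = [9; 1, 7, 16, 3, 2].

[9; 1, 7, 16, 3, 2]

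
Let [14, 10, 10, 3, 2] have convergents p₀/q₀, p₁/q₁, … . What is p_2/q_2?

Using pₖ = aₖpₖ₋₁ + pₖ₋₂, qₖ = aₖqₖ₋₁ + qₖ₋₂ (with p₋₁=1, p₋₂=0, q₋₁=0, q₋₂=1):
  k=0: a=14, p=14, q=1
  k=1: a=10, p=141, q=10
  k=2: a=10, p=1424, q=101

1424/101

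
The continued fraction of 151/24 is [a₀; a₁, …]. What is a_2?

151 = 6·24 + 7   →  a_0 = 6
24 = 3·7 + 3   →  a_1 = 3
7 = 2·3 + 1   →  a_2 = 2

2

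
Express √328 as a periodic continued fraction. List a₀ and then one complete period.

a₀ = ⌊√328⌋ = 18.
With m₀=0, d₀=1 and mₖ₊₁ = dₖaₖ − mₖ, dₖ₊₁ = (n − mₖ₊₁²)/dₖ, aₖ₊₁ = ⌊(a₀+mₖ₊₁)/dₖ₊₁⌋:
  k=1: m=18, d=4, a=9
  k=2: m=18, d=1, a=36
d=1 and a=2a₀=36 at k=2, so the next step gives (m, d) = (18, 4) again — its k=1 value — and the period has length 2.

[18; 9, 36]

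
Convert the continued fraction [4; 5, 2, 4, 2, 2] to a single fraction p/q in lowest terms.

Using pₖ = aₖpₖ₋₁ + pₖ₋₂ and qₖ = aₖqₖ₋₁ + qₖ₋₂:
  k=0: a=4, p=4, q=1
  k=1: a=5, p=21, q=5
  k=2: a=2, p=46, q=11
  k=3: a=4, p=205, q=49
  k=4: a=2, p=456, q=109
  k=5: a=2, p=1117, q=267

1117/267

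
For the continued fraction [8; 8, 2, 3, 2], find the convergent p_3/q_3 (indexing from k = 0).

Using pₖ = aₖpₖ₋₁ + pₖ₋₂, qₖ = aₖqₖ₋₁ + qₖ₋₂ (with p₋₁=1, p₋₂=0, q₋₁=0, q₋₂=1):
  k=0: a=8, p=8, q=1
  k=1: a=8, p=65, q=8
  k=2: a=2, p=138, q=17
  k=3: a=3, p=479, q=59

479/59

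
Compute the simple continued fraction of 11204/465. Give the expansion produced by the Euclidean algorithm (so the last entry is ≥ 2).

[24; 10, 1, 1, 3, 6]

11204 = 24×465 + 44
465 = 10×44 + 25
44 = 1×25 + 19
25 = 1×19 + 6
19 = 3×6 + 1
6 = 6×1 + 0  (stop)
So 11204/465 = [24; 10, 1, 1, 3, 6].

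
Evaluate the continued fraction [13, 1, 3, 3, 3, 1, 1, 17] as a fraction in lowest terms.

23942/1739

Fold from the inside: start with 17/1.
  1 + 1/17 = 18/17
  1 + 17/18 = 35/18
  3 + 18/35 = 123/35
  3 + 35/123 = 404/123
  3 + 123/404 = 1335/404
  1 + 404/1335 = 1739/1335
  13 + 1335/1739 = 23942/1739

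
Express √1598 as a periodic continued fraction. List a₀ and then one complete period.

a₀ = ⌊√1598⌋ = 39.
With m₀=0, d₀=1 and mₖ₊₁ = dₖaₖ − mₖ, dₖ₊₁ = (n − mₖ₊₁²)/dₖ, aₖ₊₁ = ⌊(a₀+mₖ₊₁)/dₖ₊₁⌋:
  k=1: m=39, d=77, a=1
  k=2: m=38, d=2, a=38
  k=3: m=38, d=77, a=1
  k=4: m=39, d=1, a=78
d=1 and a=2a₀=78 at k=4, so the next step gives (m, d) = (39, 77) again — its k=1 value — and the period has length 4.

[39; 1, 38, 1, 78]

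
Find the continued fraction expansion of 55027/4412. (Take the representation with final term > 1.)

55027 = 12·4412 + 2083
4412 = 2·2083 + 246
2083 = 8·246 + 115
246 = 2·115 + 16
115 = 7·16 + 3
16 = 5·3 + 1
3 = 3·1 + 0  (stop)
So 55027/4412 = [12; 2, 8, 2, 7, 5, 3].

[12; 2, 8, 2, 7, 5, 3]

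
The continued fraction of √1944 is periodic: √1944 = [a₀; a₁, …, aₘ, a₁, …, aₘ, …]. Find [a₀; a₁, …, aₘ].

[44; 11, 88]

a₀ = ⌊√1944⌋ = 44.
With m₀=0, d₀=1 and mₖ₊₁ = dₖaₖ − mₖ, dₖ₊₁ = (n − mₖ₊₁²)/dₖ, aₖ₊₁ = ⌊(a₀+mₖ₊₁)/dₖ₊₁⌋:
  k=1: m=44, d=8, a=11
  k=2: m=44, d=1, a=88
d=1 and a=2a₀=88 at k=2, so the next step gives (m, d) = (44, 8) again — its k=1 value — and the period has length 2.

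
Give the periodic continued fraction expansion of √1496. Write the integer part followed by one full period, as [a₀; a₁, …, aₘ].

a₀ = ⌊√1496⌋ = 38.
With m₀=0, d₀=1 and mₖ₊₁ = dₖaₖ − mₖ, dₖ₊₁ = (n − mₖ₊₁²)/dₖ, aₖ₊₁ = ⌊(a₀+mₖ₊₁)/dₖ₊₁⌋:
  k=1: m=38, d=52, a=1
  k=2: m=14, d=25, a=2
  k=3: m=36, d=8, a=9
  k=4: m=36, d=25, a=2
  k=5: m=14, d=52, a=1
  k=6: m=38, d=1, a=76
d=1 and a=2a₀=76 at k=6, so the next step gives (m, d) = (38, 52) again — its k=1 value — and the period has length 6.

[38; 1, 2, 9, 2, 1, 76]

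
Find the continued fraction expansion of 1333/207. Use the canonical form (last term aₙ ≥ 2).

[6; 2, 3, 1, 1, 1, 3, 2]

1333 = 6×207 + 91
207 = 2×91 + 25
91 = 3×25 + 16
25 = 1×16 + 9
16 = 1×9 + 7
9 = 1×7 + 2
7 = 3×2 + 1
2 = 2×1 + 0  (stop)
So 1333/207 = [6; 2, 3, 1, 1, 1, 3, 2].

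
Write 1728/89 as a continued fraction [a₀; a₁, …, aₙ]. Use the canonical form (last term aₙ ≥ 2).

[19; 2, 2, 2, 7]

1728 = 19*89 + 37
89 = 2*37 + 15
37 = 2*15 + 7
15 = 2*7 + 1
7 = 7*1 + 0  (stop)
So 1728/89 = [19; 2, 2, 2, 7].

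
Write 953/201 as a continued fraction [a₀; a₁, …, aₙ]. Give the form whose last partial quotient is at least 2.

[4; 1, 2, 1, 6, 2, 3]

953 = 4·201 + 149
201 = 1·149 + 52
149 = 2·52 + 45
52 = 1·45 + 7
45 = 6·7 + 3
7 = 2·3 + 1
3 = 3·1 + 0  (stop)
So 953/201 = [4; 1, 2, 1, 6, 2, 3].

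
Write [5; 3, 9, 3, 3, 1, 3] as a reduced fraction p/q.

7541/1417

Fold from the inside: start with 3/1.
  1 + 1/3 = 4/3
  3 + 3/4 = 15/4
  3 + 4/15 = 49/15
  9 + 15/49 = 456/49
  3 + 49/456 = 1417/456
  5 + 456/1417 = 7541/1417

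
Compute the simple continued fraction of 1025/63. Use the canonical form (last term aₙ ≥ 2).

[16; 3, 1, 2, 2, 2]

1025 = 16×63 + 17
63 = 3×17 + 12
17 = 1×12 + 5
12 = 2×5 + 2
5 = 2×2 + 1
2 = 2×1 + 0  (stop)
So 1025/63 = [16; 3, 1, 2, 2, 2].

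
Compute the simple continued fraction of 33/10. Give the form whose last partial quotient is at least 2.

33 = 3·10 + 3
10 = 3·3 + 1
3 = 3·1 + 0  (stop)
So 33/10 = [3; 3, 3].

[3; 3, 3]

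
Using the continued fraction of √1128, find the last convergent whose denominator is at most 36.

974/29

√1128 = [33; 1, 1, 2, 2, 2, 1, 1, 66, …] (period length 8).
Convergents:
  p_0/q_0 = 33/1
  p_1/q_1 = 34/1
  p_2/q_2 = 67/2
  p_3/q_3 = 168/5
  p_4/q_4 = 403/12
  p_5/q_5 = 974/29
  p_6/q_6 = 1377/41
q_5 = 29 ≤ 36 < 41 = q_6, so the answer is 974/29.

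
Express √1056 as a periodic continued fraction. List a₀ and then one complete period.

a₀ = ⌊√1056⌋ = 32.
With m₀=0, d₀=1 and mₖ₊₁ = dₖaₖ − mₖ, dₖ₊₁ = (n − mₖ₊₁²)/dₖ, aₖ₊₁ = ⌊(a₀+mₖ₊₁)/dₖ₊₁⌋:
  k=1: m=32, d=32, a=2
  k=2: m=32, d=1, a=64
d=1 and a=2a₀=64 at k=2, so the next step gives (m, d) = (32, 32) again — its k=1 value — and the period has length 2.

[32; 2, 64]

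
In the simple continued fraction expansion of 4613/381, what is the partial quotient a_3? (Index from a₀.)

2

4613 = 12·381 + 41   →  a_0 = 12
381 = 9·41 + 12   →  a_1 = 9
41 = 3·12 + 5   →  a_2 = 3
12 = 2·5 + 2   →  a_3 = 2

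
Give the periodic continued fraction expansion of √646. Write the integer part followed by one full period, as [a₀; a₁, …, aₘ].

a₀ = ⌊√646⌋ = 25.
With m₀=0, d₀=1 and mₖ₊₁ = dₖaₖ − mₖ, dₖ₊₁ = (n − mₖ₊₁²)/dₖ, aₖ₊₁ = ⌊(a₀+mₖ₊₁)/dₖ₊₁⌋:
  k=1: m=25, d=21, a=2
  k=2: m=17, d=17, a=2
  k=3: m=17, d=21, a=2
  k=4: m=25, d=1, a=50
d=1 and a=2a₀=50 at k=4, so the next step gives (m, d) = (25, 21) again — its k=1 value — and the period has length 4.

[25; 2, 2, 2, 50]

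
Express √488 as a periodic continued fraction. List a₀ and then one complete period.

[22; 11, 44]

a₀ = ⌊√488⌋ = 22.
With m₀=0, d₀=1 and mₖ₊₁ = dₖaₖ − mₖ, dₖ₊₁ = (n − mₖ₊₁²)/dₖ, aₖ₊₁ = ⌊(a₀+mₖ₊₁)/dₖ₊₁⌋:
  k=1: m=22, d=4, a=11
  k=2: m=22, d=1, a=44
d=1 and a=2a₀=44 at k=2, so the next step gives (m, d) = (22, 4) again — its k=1 value — and the period has length 2.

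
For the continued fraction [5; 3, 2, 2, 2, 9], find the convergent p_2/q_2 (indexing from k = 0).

Using pₖ = aₖpₖ₋₁ + pₖ₋₂, qₖ = aₖqₖ₋₁ + qₖ₋₂ (with p₋₁=1, p₋₂=0, q₋₁=0, q₋₂=1):
  k=0: a=5, p=5, q=1
  k=1: a=3, p=16, q=3
  k=2: a=2, p=37, q=7

37/7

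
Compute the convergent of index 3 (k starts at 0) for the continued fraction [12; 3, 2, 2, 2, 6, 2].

209/17

Using pₖ = aₖpₖ₋₁ + pₖ₋₂, qₖ = aₖqₖ₋₁ + qₖ₋₂ (with p₋₁=1, p₋₂=0, q₋₁=0, q₋₂=1):
  k=0: a=12, p=12, q=1
  k=1: a=3, p=37, q=3
  k=2: a=2, p=86, q=7
  k=3: a=2, p=209, q=17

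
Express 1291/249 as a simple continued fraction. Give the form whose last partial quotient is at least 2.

[5; 5, 2, 2, 2, 1, 2]

1291 = 5·249 + 46
249 = 5·46 + 19
46 = 2·19 + 8
19 = 2·8 + 3
8 = 2·3 + 2
3 = 1·2 + 1
2 = 2·1 + 0  (stop)
So 1291/249 = [5; 5, 2, 2, 2, 1, 2].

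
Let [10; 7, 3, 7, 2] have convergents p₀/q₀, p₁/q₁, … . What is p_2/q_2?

223/22

Using pₖ = aₖpₖ₋₁ + pₖ₋₂, qₖ = aₖqₖ₋₁ + qₖ₋₂ (with p₋₁=1, p₋₂=0, q₋₁=0, q₋₂=1):
  k=0: a=10, p=10, q=1
  k=1: a=7, p=71, q=7
  k=2: a=3, p=223, q=22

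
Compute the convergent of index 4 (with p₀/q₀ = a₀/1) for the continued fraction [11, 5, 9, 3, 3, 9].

5318/475

Using pₖ = aₖpₖ₋₁ + pₖ₋₂, qₖ = aₖqₖ₋₁ + qₖ₋₂ (with p₋₁=1, p₋₂=0, q₋₁=0, q₋₂=1):
  k=0: a=11, p=11, q=1
  k=1: a=5, p=56, q=5
  k=2: a=9, p=515, q=46
  k=3: a=3, p=1601, q=143
  k=4: a=3, p=5318, q=475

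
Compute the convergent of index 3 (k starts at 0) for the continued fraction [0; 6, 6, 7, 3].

Using pₖ = aₖpₖ₋₁ + pₖ₋₂, qₖ = aₖqₖ₋₁ + qₖ₋₂ (with p₋₁=1, p₋₂=0, q₋₁=0, q₋₂=1):
  k=0: a=0, p=0, q=1
  k=1: a=6, p=1, q=6
  k=2: a=6, p=6, q=37
  k=3: a=7, p=43, q=265

43/265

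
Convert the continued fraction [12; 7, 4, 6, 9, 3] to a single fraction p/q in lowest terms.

Using pₖ = aₖpₖ₋₁ + pₖ₋₂ and qₖ = aₖqₖ₋₁ + qₖ₋₂:
  k=0: a=12, p=12, q=1
  k=1: a=7, p=85, q=7
  k=2: a=4, p=352, q=29
  k=3: a=6, p=2197, q=181
  k=4: a=9, p=20125, q=1658
  k=5: a=3, p=62572, q=5155

62572/5155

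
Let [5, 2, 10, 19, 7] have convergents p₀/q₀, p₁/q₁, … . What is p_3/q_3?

2196/401

Using pₖ = aₖpₖ₋₁ + pₖ₋₂, qₖ = aₖqₖ₋₁ + qₖ₋₂ (with p₋₁=1, p₋₂=0, q₋₁=0, q₋₂=1):
  k=0: a=5, p=5, q=1
  k=1: a=2, p=11, q=2
  k=2: a=10, p=115, q=21
  k=3: a=19, p=2196, q=401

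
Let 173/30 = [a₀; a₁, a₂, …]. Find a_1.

1

173 = 5·30 + 23   →  a_0 = 5
30 = 1·23 + 7   →  a_1 = 1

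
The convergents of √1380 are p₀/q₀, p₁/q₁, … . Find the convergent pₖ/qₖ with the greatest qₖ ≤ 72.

√1380 = [37; 6, 1, 2, 1, 6, 74, …] (period length 6).
Convergents:
  p_0/q_0 = 37/1
  p_1/q_1 = 223/6
  p_2/q_2 = 260/7
  p_3/q_3 = 743/20
  p_4/q_4 = 1003/27
  p_5/q_5 = 6761/182
q_4 = 27 ≤ 72 < 182 = q_5, so the answer is 1003/27.

1003/27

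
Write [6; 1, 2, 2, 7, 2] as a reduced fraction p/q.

745/111

Using pₖ = aₖpₖ₋₁ + pₖ₋₂ and qₖ = aₖqₖ₋₁ + qₖ₋₂:
  k=0: a=6, p=6, q=1
  k=1: a=1, p=7, q=1
  k=2: a=2, p=20, q=3
  k=3: a=2, p=47, q=7
  k=4: a=7, p=349, q=52
  k=5: a=2, p=745, q=111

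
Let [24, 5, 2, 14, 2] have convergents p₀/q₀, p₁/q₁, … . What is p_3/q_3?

Using pₖ = aₖpₖ₋₁ + pₖ₋₂, qₖ = aₖqₖ₋₁ + qₖ₋₂ (with p₋₁=1, p₋₂=0, q₋₁=0, q₋₂=1):
  k=0: a=24, p=24, q=1
  k=1: a=5, p=121, q=5
  k=2: a=2, p=266, q=11
  k=3: a=14, p=3845, q=159

3845/159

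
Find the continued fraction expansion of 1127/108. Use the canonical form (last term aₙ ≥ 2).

1127 = 10×108 + 47
108 = 2×47 + 14
47 = 3×14 + 5
14 = 2×5 + 4
5 = 1×4 + 1
4 = 4×1 + 0  (stop)
So 1127/108 = [10; 2, 3, 2, 1, 4].

[10; 2, 3, 2, 1, 4]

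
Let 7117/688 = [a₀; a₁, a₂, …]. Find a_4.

3

7117 = 10·688 + 237   →  a_0 = 10
688 = 2·237 + 214   →  a_1 = 2
237 = 1·214 + 23   →  a_2 = 1
214 = 9·23 + 7   →  a_3 = 9
23 = 3·7 + 2   →  a_4 = 3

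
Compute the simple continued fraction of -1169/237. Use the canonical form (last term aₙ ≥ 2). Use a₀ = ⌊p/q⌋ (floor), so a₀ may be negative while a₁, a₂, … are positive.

-1169 = -5·237 + 16
237 = 14·16 + 13
16 = 1·13 + 3
13 = 4·3 + 1
3 = 3·1 + 0  (stop)
So -1169/237 = [-5; 14, 1, 4, 3].

[-5; 14, 1, 4, 3]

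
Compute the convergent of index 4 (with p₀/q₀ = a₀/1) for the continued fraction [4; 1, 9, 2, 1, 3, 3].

Using pₖ = aₖpₖ₋₁ + pₖ₋₂, qₖ = aₖqₖ₋₁ + qₖ₋₂ (with p₋₁=1, p₋₂=0, q₋₁=0, q₋₂=1):
  k=0: a=4, p=4, q=1
  k=1: a=1, p=5, q=1
  k=2: a=9, p=49, q=10
  k=3: a=2, p=103, q=21
  k=4: a=1, p=152, q=31

152/31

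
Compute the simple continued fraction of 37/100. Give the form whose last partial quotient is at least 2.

[0; 2, 1, 2, 2, 1, 3]

37 = 0*100 + 37
100 = 2*37 + 26
37 = 1*26 + 11
26 = 2*11 + 4
11 = 2*4 + 3
4 = 1*3 + 1
3 = 3*1 + 0  (stop)
So 37/100 = [0; 2, 1, 2, 2, 1, 3].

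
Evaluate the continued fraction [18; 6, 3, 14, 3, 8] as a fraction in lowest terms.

Fold from the inside: start with 8/1.
  3 + 1/8 = 25/8
  14 + 8/25 = 358/25
  3 + 25/358 = 1099/358
  6 + 358/1099 = 6952/1099
  18 + 1099/6952 = 126235/6952

126235/6952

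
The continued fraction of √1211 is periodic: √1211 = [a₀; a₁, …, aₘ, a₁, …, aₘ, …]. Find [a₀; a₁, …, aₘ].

[34; 1, 3, 1, 68]

a₀ = ⌊√1211⌋ = 34.
With m₀=0, d₀=1 and mₖ₊₁ = dₖaₖ − mₖ, dₖ₊₁ = (n − mₖ₊₁²)/dₖ, aₖ₊₁ = ⌊(a₀+mₖ₊₁)/dₖ₊₁⌋:
  k=1: m=34, d=55, a=1
  k=2: m=21, d=14, a=3
  k=3: m=21, d=55, a=1
  k=4: m=34, d=1, a=68
d=1 and a=2a₀=68 at k=4, so the next step gives (m, d) = (34, 55) again — its k=1 value — and the period has length 4.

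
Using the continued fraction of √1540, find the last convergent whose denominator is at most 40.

1295/33

√1540 = [39; 4, 8, 2, 8, 4, 78, …] (period length 6).
Convergents:
  p_0/q_0 = 39/1
  p_1/q_1 = 157/4
  p_2/q_2 = 1295/33
  p_3/q_3 = 2747/70
q_2 = 33 ≤ 40 < 70 = q_3, so the answer is 1295/33.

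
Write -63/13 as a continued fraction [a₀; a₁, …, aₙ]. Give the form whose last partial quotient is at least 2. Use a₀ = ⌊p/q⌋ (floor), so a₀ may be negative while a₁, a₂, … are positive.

[-5; 6, 2]

-63 = -5×13 + 2
13 = 6×2 + 1
2 = 2×1 + 0  (stop)
So -63/13 = [-5; 6, 2].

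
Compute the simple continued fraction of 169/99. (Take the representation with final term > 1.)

[1; 1, 2, 2, 2, 2, 2]

169 = 1×99 + 70
99 = 1×70 + 29
70 = 2×29 + 12
29 = 2×12 + 5
12 = 2×5 + 2
5 = 2×2 + 1
2 = 2×1 + 0  (stop)
So 169/99 = [1; 1, 2, 2, 2, 2, 2].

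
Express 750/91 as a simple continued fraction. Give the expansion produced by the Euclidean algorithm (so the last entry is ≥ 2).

[8; 4, 7, 3]

750 = 8×91 + 22
91 = 4×22 + 3
22 = 7×3 + 1
3 = 3×1 + 0  (stop)
So 750/91 = [8; 4, 7, 3].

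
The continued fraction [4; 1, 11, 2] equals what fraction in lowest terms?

Fold from the inside: start with 2/1.
  11 + 1/2 = 23/2
  1 + 2/23 = 25/23
  4 + 23/25 = 123/25

123/25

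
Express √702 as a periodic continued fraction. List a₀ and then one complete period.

[26; 2, 52]

a₀ = ⌊√702⌋ = 26.
With m₀=0, d₀=1 and mₖ₊₁ = dₖaₖ − mₖ, dₖ₊₁ = (n − mₖ₊₁²)/dₖ, aₖ₊₁ = ⌊(a₀+mₖ₊₁)/dₖ₊₁⌋:
  k=1: m=26, d=26, a=2
  k=2: m=26, d=1, a=52
d=1 and a=2a₀=52 at k=2, so the next step gives (m, d) = (26, 26) again — its k=1 value — and the period has length 2.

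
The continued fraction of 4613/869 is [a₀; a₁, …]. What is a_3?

4613 = 5·869 + 268   →  a_0 = 5
869 = 3·268 + 65   →  a_1 = 3
268 = 4·65 + 8   →  a_2 = 4
65 = 8·8 + 1   →  a_3 = 8

8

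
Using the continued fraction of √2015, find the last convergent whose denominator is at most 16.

404/9

√2015 = [44; 1, 7, 1, 88, …] (period length 4).
Convergents:
  p_0/q_0 = 44/1
  p_1/q_1 = 45/1
  p_2/q_2 = 359/8
  p_3/q_3 = 404/9
  p_4/q_4 = 35911/800
q_3 = 9 ≤ 16 < 800 = q_4, so the answer is 404/9.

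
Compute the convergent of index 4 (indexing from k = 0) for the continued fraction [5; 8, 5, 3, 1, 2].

Using pₖ = aₖpₖ₋₁ + pₖ₋₂, qₖ = aₖqₖ₋₁ + qₖ₋₂ (with p₋₁=1, p₋₂=0, q₋₁=0, q₋₂=1):
  k=0: a=5, p=5, q=1
  k=1: a=8, p=41, q=8
  k=2: a=5, p=210, q=41
  k=3: a=3, p=671, q=131
  k=4: a=1, p=881, q=172

881/172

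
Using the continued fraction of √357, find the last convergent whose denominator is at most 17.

170/9

√357 = [18; 1, 8, 2, 8, 1, 36, …] (period length 6).
Convergents:
  p_0/q_0 = 18/1
  p_1/q_1 = 19/1
  p_2/q_2 = 170/9
  p_3/q_3 = 359/19
q_2 = 9 ≤ 17 < 19 = q_3, so the answer is 170/9.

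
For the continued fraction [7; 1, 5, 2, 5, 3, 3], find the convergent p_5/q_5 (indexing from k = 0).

Using pₖ = aₖpₖ₋₁ + pₖ₋₂, qₖ = aₖqₖ₋₁ + qₖ₋₂ (with p₋₁=1, p₋₂=0, q₋₁=0, q₋₂=1):
  k=0: a=7, p=7, q=1
  k=1: a=1, p=8, q=1
  k=2: a=5, p=47, q=6
  k=3: a=2, p=102, q=13
  k=4: a=5, p=557, q=71
  k=5: a=3, p=1773, q=226

1773/226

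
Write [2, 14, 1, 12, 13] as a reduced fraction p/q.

Using pₖ = aₖpₖ₋₁ + pₖ₋₂ and qₖ = aₖqₖ₋₁ + qₖ₋₂:
  k=0: a=2, p=2, q=1
  k=1: a=14, p=29, q=14
  k=2: a=1, p=31, q=15
  k=3: a=12, p=401, q=194
  k=4: a=13, p=5244, q=2537

5244/2537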